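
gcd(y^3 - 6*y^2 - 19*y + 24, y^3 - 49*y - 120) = y^2 - 5*y - 24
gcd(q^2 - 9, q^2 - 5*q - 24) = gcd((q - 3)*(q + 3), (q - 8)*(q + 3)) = q + 3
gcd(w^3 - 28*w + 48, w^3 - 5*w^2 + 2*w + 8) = w^2 - 6*w + 8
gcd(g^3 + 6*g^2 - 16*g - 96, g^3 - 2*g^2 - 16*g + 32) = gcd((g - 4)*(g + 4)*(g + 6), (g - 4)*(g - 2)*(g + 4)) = g^2 - 16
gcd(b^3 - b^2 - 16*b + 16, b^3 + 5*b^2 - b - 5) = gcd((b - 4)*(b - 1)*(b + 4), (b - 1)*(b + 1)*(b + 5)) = b - 1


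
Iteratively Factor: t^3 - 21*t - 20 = (t - 5)*(t^2 + 5*t + 4) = (t - 5)*(t + 1)*(t + 4)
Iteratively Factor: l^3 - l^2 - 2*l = (l - 2)*(l^2 + l) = (l - 2)*(l + 1)*(l)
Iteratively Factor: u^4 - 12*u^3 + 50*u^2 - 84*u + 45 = (u - 1)*(u^3 - 11*u^2 + 39*u - 45) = (u - 5)*(u - 1)*(u^2 - 6*u + 9) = (u - 5)*(u - 3)*(u - 1)*(u - 3)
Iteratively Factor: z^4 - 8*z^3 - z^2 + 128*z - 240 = (z - 4)*(z^3 - 4*z^2 - 17*z + 60) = (z - 4)*(z - 3)*(z^2 - z - 20) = (z - 4)*(z - 3)*(z + 4)*(z - 5)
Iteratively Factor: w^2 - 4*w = (w - 4)*(w)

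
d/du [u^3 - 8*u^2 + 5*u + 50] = 3*u^2 - 16*u + 5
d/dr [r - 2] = 1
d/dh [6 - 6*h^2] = -12*h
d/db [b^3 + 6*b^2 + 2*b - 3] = 3*b^2 + 12*b + 2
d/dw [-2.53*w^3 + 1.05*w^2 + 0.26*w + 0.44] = -7.59*w^2 + 2.1*w + 0.26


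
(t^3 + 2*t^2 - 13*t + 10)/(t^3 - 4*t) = (t^2 + 4*t - 5)/(t*(t + 2))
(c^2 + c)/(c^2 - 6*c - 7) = c/(c - 7)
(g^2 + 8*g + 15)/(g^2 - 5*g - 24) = (g + 5)/(g - 8)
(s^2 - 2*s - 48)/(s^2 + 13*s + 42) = (s - 8)/(s + 7)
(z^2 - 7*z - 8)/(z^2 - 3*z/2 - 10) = 2*(-z^2 + 7*z + 8)/(-2*z^2 + 3*z + 20)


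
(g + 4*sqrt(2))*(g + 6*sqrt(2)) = g^2 + 10*sqrt(2)*g + 48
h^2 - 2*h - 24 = (h - 6)*(h + 4)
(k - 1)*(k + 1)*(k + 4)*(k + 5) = k^4 + 9*k^3 + 19*k^2 - 9*k - 20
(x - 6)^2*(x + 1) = x^3 - 11*x^2 + 24*x + 36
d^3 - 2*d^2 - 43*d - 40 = (d - 8)*(d + 1)*(d + 5)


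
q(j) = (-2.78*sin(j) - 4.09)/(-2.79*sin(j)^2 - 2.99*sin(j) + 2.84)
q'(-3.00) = 1.64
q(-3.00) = -1.15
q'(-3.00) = 1.64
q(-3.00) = -1.15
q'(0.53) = -76.64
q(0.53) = -8.93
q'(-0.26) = -1.22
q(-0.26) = -0.99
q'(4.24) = 0.25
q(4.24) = -0.49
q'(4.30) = 0.22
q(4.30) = -0.48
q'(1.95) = 3.23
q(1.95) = 2.85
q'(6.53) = -6.72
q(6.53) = -2.45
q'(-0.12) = -1.74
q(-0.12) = -1.19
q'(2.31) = 34.80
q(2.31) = 6.88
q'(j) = (5.58*sin(j)*cos(j) + 2.99*cos(j))*(-2.78*sin(j) - 4.09)/(-2.79*sin(j)^2 - 2.99*sin(j) + 2.84)^2 - 2.78*cos(j)/(-2.79*sin(j)^2 - 2.99*sin(j) + 2.84) = (-22.8222*sin(j) + 3.8781*cos(2*j) - 24.0024)*cos(j)/(2.79*sin(j)^2 + 2.99*sin(j) - 2.84)^2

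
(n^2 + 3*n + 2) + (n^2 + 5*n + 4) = 2*n^2 + 8*n + 6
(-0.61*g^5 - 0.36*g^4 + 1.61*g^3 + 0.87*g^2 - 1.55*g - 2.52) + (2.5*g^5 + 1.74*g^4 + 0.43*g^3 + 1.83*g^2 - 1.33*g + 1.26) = 1.89*g^5 + 1.38*g^4 + 2.04*g^3 + 2.7*g^2 - 2.88*g - 1.26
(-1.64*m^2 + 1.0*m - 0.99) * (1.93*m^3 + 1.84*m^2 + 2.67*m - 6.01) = -3.1652*m^5 - 1.0876*m^4 - 4.4495*m^3 + 10.7048*m^2 - 8.6533*m + 5.9499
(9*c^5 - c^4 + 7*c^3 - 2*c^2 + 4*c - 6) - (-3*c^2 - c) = 9*c^5 - c^4 + 7*c^3 + c^2 + 5*c - 6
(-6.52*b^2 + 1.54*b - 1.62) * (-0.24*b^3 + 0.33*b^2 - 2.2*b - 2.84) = 1.5648*b^5 - 2.5212*b^4 + 15.241*b^3 + 14.5942*b^2 - 0.809599999999999*b + 4.6008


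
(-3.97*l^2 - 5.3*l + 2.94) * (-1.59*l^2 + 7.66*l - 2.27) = 6.3123*l^4 - 21.9832*l^3 - 36.2607*l^2 + 34.5514*l - 6.6738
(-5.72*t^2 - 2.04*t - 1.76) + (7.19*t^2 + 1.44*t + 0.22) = 1.47*t^2 - 0.6*t - 1.54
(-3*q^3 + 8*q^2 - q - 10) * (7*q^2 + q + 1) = -21*q^5 + 53*q^4 - 2*q^3 - 63*q^2 - 11*q - 10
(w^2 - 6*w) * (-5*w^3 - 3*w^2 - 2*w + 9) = -5*w^5 + 27*w^4 + 16*w^3 + 21*w^2 - 54*w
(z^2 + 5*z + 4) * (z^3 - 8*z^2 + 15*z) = z^5 - 3*z^4 - 21*z^3 + 43*z^2 + 60*z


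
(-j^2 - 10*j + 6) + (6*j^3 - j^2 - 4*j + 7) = 6*j^3 - 2*j^2 - 14*j + 13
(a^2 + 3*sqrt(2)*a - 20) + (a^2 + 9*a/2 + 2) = 2*a^2 + 3*sqrt(2)*a + 9*a/2 - 18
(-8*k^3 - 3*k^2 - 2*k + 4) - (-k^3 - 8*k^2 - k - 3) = -7*k^3 + 5*k^2 - k + 7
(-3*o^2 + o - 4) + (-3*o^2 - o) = -6*o^2 - 4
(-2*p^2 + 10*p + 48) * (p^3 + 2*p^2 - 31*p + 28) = -2*p^5 + 6*p^4 + 130*p^3 - 270*p^2 - 1208*p + 1344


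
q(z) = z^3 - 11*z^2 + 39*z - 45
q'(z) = 3*z^2 - 22*z + 39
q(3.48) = -0.35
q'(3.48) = -1.23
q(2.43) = -0.83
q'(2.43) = 3.25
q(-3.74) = -397.04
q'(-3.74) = 163.24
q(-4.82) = -600.52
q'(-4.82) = 214.74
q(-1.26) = -113.60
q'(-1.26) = 71.48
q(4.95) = -0.19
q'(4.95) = 3.61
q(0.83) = -19.64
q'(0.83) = 22.81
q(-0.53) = -68.91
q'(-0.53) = 51.50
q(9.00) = 144.00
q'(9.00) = 84.00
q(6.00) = 9.00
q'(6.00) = 15.00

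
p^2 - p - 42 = (p - 7)*(p + 6)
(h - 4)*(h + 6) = h^2 + 2*h - 24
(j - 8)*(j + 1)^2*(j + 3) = j^4 - 3*j^3 - 33*j^2 - 53*j - 24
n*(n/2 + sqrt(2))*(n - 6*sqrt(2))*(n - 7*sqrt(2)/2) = n^4/2 - 15*sqrt(2)*n^3/4 + 2*n^2 + 42*sqrt(2)*n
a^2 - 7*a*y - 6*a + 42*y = (a - 6)*(a - 7*y)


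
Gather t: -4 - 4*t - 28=-4*t - 32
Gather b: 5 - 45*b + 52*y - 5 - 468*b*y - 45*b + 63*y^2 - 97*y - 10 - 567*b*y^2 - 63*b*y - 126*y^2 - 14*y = b*(-567*y^2 - 531*y - 90) - 63*y^2 - 59*y - 10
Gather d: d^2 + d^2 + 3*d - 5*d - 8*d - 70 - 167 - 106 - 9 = 2*d^2 - 10*d - 352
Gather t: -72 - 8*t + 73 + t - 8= -7*t - 7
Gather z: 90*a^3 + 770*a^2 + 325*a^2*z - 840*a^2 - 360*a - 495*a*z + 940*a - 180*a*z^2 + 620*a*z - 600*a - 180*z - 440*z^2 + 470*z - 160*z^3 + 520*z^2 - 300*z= 90*a^3 - 70*a^2 - 20*a - 160*z^3 + z^2*(80 - 180*a) + z*(325*a^2 + 125*a - 10)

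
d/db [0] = 0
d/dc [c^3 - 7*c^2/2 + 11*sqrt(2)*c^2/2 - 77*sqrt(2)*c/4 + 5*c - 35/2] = 3*c^2 - 7*c + 11*sqrt(2)*c - 77*sqrt(2)/4 + 5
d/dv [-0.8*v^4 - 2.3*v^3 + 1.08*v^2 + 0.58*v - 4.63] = -3.2*v^3 - 6.9*v^2 + 2.16*v + 0.58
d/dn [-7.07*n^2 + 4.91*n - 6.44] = 4.91 - 14.14*n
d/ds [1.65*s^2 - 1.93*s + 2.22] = 3.3*s - 1.93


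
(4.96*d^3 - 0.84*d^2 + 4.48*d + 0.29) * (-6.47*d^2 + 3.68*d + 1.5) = -32.0912*d^5 + 23.6876*d^4 - 24.6368*d^3 + 13.3501*d^2 + 7.7872*d + 0.435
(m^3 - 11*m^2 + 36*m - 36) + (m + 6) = m^3 - 11*m^2 + 37*m - 30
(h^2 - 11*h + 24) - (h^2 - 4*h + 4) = 20 - 7*h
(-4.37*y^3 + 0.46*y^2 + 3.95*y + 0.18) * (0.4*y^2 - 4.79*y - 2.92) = -1.748*y^5 + 21.1163*y^4 + 12.137*y^3 - 20.1917*y^2 - 12.3962*y - 0.5256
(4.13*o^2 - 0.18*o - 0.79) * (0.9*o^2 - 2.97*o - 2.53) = 3.717*o^4 - 12.4281*o^3 - 10.6253*o^2 + 2.8017*o + 1.9987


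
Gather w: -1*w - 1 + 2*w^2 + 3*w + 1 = 2*w^2 + 2*w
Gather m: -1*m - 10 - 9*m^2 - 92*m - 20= -9*m^2 - 93*m - 30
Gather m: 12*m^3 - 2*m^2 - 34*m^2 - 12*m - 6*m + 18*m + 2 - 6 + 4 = 12*m^3 - 36*m^2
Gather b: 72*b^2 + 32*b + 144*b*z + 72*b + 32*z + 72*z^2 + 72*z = 72*b^2 + b*(144*z + 104) + 72*z^2 + 104*z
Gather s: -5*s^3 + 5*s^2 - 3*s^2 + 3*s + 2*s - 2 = -5*s^3 + 2*s^2 + 5*s - 2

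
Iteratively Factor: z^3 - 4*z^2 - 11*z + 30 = (z - 2)*(z^2 - 2*z - 15) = (z - 5)*(z - 2)*(z + 3)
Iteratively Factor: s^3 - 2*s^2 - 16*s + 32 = (s - 2)*(s^2 - 16) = (s - 2)*(s + 4)*(s - 4)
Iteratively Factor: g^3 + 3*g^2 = (g)*(g^2 + 3*g) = g*(g + 3)*(g)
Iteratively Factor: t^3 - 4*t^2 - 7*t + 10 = (t + 2)*(t^2 - 6*t + 5) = (t - 5)*(t + 2)*(t - 1)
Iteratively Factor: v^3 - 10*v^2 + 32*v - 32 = (v - 2)*(v^2 - 8*v + 16) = (v - 4)*(v - 2)*(v - 4)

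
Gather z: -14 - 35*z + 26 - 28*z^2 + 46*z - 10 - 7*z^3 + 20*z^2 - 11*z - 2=-7*z^3 - 8*z^2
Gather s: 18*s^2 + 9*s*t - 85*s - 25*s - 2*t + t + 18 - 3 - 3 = 18*s^2 + s*(9*t - 110) - t + 12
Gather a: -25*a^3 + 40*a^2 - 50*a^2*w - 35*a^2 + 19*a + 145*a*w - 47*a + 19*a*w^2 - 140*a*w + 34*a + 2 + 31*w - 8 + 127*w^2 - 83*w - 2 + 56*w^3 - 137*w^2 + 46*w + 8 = -25*a^3 + a^2*(5 - 50*w) + a*(19*w^2 + 5*w + 6) + 56*w^3 - 10*w^2 - 6*w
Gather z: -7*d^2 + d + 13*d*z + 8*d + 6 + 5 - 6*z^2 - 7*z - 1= -7*d^2 + 9*d - 6*z^2 + z*(13*d - 7) + 10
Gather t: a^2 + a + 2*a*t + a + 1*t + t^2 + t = a^2 + 2*a + t^2 + t*(2*a + 2)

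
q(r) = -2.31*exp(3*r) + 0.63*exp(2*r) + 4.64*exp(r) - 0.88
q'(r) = -6.93*exp(3*r) + 1.26*exp(2*r) + 4.64*exp(r)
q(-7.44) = -0.88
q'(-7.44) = 0.00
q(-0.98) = 0.83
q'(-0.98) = 1.55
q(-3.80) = -0.78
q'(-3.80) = 0.10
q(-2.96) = -0.64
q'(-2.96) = 0.24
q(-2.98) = -0.64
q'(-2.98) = 0.24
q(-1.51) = 0.15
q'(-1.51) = 1.01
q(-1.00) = 0.80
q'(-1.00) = 1.53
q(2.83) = -10981.50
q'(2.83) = -33280.02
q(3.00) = -18371.65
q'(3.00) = -55552.85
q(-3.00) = -0.65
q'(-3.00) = 0.23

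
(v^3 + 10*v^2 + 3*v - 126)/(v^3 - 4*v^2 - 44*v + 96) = (v^2 + 4*v - 21)/(v^2 - 10*v + 16)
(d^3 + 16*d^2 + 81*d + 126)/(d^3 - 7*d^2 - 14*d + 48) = (d^2 + 13*d + 42)/(d^2 - 10*d + 16)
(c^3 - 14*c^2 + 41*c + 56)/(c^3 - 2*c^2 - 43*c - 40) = (c - 7)/(c + 5)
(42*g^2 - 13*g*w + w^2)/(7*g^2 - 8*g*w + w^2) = (-6*g + w)/(-g + w)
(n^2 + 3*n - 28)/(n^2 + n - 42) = (n - 4)/(n - 6)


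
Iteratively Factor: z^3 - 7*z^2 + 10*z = (z - 2)*(z^2 - 5*z) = z*(z - 2)*(z - 5)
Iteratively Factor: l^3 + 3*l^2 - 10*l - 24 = (l - 3)*(l^2 + 6*l + 8) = (l - 3)*(l + 2)*(l + 4)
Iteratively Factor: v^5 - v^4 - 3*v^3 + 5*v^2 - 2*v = (v - 1)*(v^4 - 3*v^2 + 2*v) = (v - 1)^2*(v^3 + v^2 - 2*v) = (v - 1)^3*(v^2 + 2*v) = (v - 1)^3*(v + 2)*(v)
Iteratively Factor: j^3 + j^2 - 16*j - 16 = (j + 4)*(j^2 - 3*j - 4) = (j - 4)*(j + 4)*(j + 1)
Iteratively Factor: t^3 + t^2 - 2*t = (t + 2)*(t^2 - t) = t*(t + 2)*(t - 1)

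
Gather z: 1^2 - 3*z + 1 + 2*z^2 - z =2*z^2 - 4*z + 2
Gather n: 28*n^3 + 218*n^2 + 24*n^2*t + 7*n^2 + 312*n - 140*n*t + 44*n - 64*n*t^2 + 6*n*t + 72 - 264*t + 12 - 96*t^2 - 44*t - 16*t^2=28*n^3 + n^2*(24*t + 225) + n*(-64*t^2 - 134*t + 356) - 112*t^2 - 308*t + 84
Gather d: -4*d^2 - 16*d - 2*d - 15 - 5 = -4*d^2 - 18*d - 20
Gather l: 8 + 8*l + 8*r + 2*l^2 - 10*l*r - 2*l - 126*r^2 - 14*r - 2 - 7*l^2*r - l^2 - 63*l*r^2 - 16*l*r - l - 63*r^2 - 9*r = l^2*(1 - 7*r) + l*(-63*r^2 - 26*r + 5) - 189*r^2 - 15*r + 6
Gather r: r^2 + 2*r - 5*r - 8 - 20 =r^2 - 3*r - 28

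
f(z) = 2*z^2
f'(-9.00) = -36.00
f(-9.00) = 162.00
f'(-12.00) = -48.00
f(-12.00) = 288.00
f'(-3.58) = -14.32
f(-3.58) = 25.63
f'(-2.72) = -10.88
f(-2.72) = 14.80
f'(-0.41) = -1.64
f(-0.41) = 0.34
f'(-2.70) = -10.80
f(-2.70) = 14.58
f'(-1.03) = -4.12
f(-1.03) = 2.12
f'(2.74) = 10.96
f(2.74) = 15.02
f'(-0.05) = -0.20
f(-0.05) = 0.00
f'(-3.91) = -15.64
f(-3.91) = 30.58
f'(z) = 4*z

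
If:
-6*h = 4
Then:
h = -2/3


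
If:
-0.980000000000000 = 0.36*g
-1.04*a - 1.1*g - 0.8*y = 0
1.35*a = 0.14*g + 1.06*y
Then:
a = 1.31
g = -2.72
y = 2.03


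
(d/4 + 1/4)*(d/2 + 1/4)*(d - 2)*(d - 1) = d^4/8 - 3*d^3/16 - d^2/4 + 3*d/16 + 1/8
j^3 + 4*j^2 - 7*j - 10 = (j - 2)*(j + 1)*(j + 5)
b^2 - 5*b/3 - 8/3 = (b - 8/3)*(b + 1)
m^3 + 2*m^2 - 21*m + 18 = (m - 3)*(m - 1)*(m + 6)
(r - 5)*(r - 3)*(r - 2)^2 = r^4 - 12*r^3 + 51*r^2 - 92*r + 60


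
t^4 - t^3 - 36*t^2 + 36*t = t*(t - 6)*(t - 1)*(t + 6)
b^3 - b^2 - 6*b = b*(b - 3)*(b + 2)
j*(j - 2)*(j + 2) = j^3 - 4*j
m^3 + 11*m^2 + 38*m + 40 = (m + 2)*(m + 4)*(m + 5)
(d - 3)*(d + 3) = d^2 - 9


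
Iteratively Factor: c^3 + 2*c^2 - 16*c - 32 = (c - 4)*(c^2 + 6*c + 8) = (c - 4)*(c + 4)*(c + 2)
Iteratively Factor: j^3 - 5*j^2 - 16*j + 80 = (j + 4)*(j^2 - 9*j + 20) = (j - 4)*(j + 4)*(j - 5)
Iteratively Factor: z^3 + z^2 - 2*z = (z - 1)*(z^2 + 2*z) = z*(z - 1)*(z + 2)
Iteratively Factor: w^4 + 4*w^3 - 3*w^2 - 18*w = (w)*(w^3 + 4*w^2 - 3*w - 18) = w*(w - 2)*(w^2 + 6*w + 9) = w*(w - 2)*(w + 3)*(w + 3)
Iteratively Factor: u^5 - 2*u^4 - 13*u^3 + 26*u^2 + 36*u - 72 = (u + 2)*(u^4 - 4*u^3 - 5*u^2 + 36*u - 36) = (u - 3)*(u + 2)*(u^3 - u^2 - 8*u + 12) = (u - 3)*(u - 2)*(u + 2)*(u^2 + u - 6) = (u - 3)*(u - 2)^2*(u + 2)*(u + 3)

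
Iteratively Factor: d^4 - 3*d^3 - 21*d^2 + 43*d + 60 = (d + 4)*(d^3 - 7*d^2 + 7*d + 15) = (d - 3)*(d + 4)*(d^2 - 4*d - 5) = (d - 3)*(d + 1)*(d + 4)*(d - 5)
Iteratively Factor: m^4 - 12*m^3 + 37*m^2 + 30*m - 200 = (m - 4)*(m^3 - 8*m^2 + 5*m + 50) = (m - 5)*(m - 4)*(m^2 - 3*m - 10) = (m - 5)^2*(m - 4)*(m + 2)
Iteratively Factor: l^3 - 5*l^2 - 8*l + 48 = (l - 4)*(l^2 - l - 12) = (l - 4)*(l + 3)*(l - 4)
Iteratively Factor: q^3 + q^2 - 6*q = (q + 3)*(q^2 - 2*q) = q*(q + 3)*(q - 2)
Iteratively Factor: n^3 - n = (n)*(n^2 - 1) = n*(n - 1)*(n + 1)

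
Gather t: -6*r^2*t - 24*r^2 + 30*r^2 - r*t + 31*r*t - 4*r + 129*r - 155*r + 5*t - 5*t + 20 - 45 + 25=6*r^2 - 30*r + t*(-6*r^2 + 30*r)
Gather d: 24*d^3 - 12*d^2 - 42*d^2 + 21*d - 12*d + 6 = 24*d^3 - 54*d^2 + 9*d + 6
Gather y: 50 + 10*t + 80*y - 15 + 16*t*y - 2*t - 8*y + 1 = 8*t + y*(16*t + 72) + 36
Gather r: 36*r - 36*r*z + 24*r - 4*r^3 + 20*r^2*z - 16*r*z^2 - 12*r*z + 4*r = -4*r^3 + 20*r^2*z + r*(-16*z^2 - 48*z + 64)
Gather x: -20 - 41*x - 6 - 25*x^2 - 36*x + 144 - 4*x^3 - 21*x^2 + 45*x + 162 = -4*x^3 - 46*x^2 - 32*x + 280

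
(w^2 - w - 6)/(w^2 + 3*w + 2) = (w - 3)/(w + 1)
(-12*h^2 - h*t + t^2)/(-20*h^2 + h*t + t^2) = (3*h + t)/(5*h + t)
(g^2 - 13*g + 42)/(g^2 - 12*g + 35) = (g - 6)/(g - 5)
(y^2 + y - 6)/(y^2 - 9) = (y - 2)/(y - 3)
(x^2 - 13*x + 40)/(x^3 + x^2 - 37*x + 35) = (x - 8)/(x^2 + 6*x - 7)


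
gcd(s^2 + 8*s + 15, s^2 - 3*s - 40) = s + 5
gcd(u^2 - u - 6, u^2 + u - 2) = u + 2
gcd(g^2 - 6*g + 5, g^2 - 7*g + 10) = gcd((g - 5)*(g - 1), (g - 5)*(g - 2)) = g - 5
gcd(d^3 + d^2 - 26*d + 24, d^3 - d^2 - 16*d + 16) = d^2 - 5*d + 4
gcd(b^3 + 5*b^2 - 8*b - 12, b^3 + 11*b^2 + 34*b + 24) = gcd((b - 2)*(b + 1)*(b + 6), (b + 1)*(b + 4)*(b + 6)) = b^2 + 7*b + 6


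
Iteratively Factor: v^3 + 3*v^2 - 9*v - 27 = (v + 3)*(v^2 - 9) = (v + 3)^2*(v - 3)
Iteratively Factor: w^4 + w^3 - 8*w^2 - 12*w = (w)*(w^3 + w^2 - 8*w - 12) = w*(w + 2)*(w^2 - w - 6) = w*(w + 2)^2*(w - 3)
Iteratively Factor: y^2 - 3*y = (y)*(y - 3)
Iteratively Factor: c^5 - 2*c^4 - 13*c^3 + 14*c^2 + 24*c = (c + 1)*(c^4 - 3*c^3 - 10*c^2 + 24*c) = c*(c + 1)*(c^3 - 3*c^2 - 10*c + 24) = c*(c - 2)*(c + 1)*(c^2 - c - 12) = c*(c - 4)*(c - 2)*(c + 1)*(c + 3)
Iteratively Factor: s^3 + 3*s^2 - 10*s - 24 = (s + 4)*(s^2 - s - 6) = (s - 3)*(s + 4)*(s + 2)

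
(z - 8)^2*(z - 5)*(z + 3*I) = z^4 - 21*z^3 + 3*I*z^3 + 144*z^2 - 63*I*z^2 - 320*z + 432*I*z - 960*I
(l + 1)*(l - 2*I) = l^2 + l - 2*I*l - 2*I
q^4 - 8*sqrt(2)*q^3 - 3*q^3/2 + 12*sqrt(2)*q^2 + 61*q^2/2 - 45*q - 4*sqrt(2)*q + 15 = (q - 1)*(q - 1/2)*(q - 5*sqrt(2))*(q - 3*sqrt(2))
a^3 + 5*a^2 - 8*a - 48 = (a - 3)*(a + 4)^2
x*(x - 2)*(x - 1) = x^3 - 3*x^2 + 2*x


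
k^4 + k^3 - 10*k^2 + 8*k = k*(k - 2)*(k - 1)*(k + 4)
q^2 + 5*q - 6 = (q - 1)*(q + 6)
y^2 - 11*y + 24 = (y - 8)*(y - 3)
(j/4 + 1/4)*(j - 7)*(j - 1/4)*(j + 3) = j^4/4 - 13*j^3/16 - 97*j^2/16 - 59*j/16 + 21/16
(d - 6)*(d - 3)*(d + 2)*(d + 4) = d^4 - 3*d^3 - 28*d^2 + 36*d + 144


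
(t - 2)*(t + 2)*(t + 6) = t^3 + 6*t^2 - 4*t - 24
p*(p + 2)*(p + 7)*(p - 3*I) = p^4 + 9*p^3 - 3*I*p^3 + 14*p^2 - 27*I*p^2 - 42*I*p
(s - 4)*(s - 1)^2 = s^3 - 6*s^2 + 9*s - 4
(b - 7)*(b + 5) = b^2 - 2*b - 35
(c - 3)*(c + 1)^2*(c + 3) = c^4 + 2*c^3 - 8*c^2 - 18*c - 9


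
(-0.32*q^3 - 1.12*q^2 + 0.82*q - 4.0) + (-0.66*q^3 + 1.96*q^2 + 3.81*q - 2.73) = -0.98*q^3 + 0.84*q^2 + 4.63*q - 6.73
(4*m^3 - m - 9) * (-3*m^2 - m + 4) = -12*m^5 - 4*m^4 + 19*m^3 + 28*m^2 + 5*m - 36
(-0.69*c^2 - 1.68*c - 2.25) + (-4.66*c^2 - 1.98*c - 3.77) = -5.35*c^2 - 3.66*c - 6.02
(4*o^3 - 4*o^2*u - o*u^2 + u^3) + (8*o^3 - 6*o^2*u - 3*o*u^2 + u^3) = 12*o^3 - 10*o^2*u - 4*o*u^2 + 2*u^3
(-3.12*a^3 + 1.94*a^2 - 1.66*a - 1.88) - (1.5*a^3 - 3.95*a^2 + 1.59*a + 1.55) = -4.62*a^3 + 5.89*a^2 - 3.25*a - 3.43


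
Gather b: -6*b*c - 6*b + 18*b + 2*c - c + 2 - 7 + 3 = b*(12 - 6*c) + c - 2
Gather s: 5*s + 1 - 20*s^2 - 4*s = -20*s^2 + s + 1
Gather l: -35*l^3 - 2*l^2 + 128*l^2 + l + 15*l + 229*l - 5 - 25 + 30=-35*l^3 + 126*l^2 + 245*l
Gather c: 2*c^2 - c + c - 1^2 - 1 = 2*c^2 - 2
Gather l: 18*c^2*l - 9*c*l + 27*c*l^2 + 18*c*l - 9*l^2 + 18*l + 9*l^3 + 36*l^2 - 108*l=9*l^3 + l^2*(27*c + 27) + l*(18*c^2 + 9*c - 90)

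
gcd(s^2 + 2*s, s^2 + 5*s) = s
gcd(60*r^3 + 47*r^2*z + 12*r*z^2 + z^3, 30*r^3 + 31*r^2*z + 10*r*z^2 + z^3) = 15*r^2 + 8*r*z + z^2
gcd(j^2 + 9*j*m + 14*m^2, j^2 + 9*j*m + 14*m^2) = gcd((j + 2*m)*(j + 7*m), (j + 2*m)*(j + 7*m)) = j^2 + 9*j*m + 14*m^2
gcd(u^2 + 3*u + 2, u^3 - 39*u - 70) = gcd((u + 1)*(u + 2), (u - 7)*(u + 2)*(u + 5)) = u + 2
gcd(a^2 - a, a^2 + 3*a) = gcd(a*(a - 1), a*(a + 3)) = a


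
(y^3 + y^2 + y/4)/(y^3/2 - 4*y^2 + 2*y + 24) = y*(4*y^2 + 4*y + 1)/(2*(y^3 - 8*y^2 + 4*y + 48))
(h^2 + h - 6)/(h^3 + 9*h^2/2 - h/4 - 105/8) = 8*(h^2 + h - 6)/(8*h^3 + 36*h^2 - 2*h - 105)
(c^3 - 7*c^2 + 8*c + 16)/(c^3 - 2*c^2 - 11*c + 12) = (c^2 - 3*c - 4)/(c^2 + 2*c - 3)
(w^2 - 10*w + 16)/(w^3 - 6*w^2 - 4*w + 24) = (w - 8)/(w^2 - 4*w - 12)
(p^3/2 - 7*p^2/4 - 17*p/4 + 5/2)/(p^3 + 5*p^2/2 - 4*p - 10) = (2*p^2 - 11*p + 5)/(2*(2*p^2 + p - 10))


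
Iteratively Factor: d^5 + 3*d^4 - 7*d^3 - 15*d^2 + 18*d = (d - 1)*(d^4 + 4*d^3 - 3*d^2 - 18*d) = d*(d - 1)*(d^3 + 4*d^2 - 3*d - 18) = d*(d - 1)*(d + 3)*(d^2 + d - 6) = d*(d - 2)*(d - 1)*(d + 3)*(d + 3)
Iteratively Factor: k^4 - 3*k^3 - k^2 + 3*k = (k - 3)*(k^3 - k) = (k - 3)*(k + 1)*(k^2 - k) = (k - 3)*(k - 1)*(k + 1)*(k)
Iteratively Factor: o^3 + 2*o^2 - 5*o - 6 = (o + 1)*(o^2 + o - 6) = (o - 2)*(o + 1)*(o + 3)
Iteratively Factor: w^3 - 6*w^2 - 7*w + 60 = (w - 5)*(w^2 - w - 12) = (w - 5)*(w - 4)*(w + 3)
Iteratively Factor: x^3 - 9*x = (x + 3)*(x^2 - 3*x) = x*(x + 3)*(x - 3)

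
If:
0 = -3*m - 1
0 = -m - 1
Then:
No Solution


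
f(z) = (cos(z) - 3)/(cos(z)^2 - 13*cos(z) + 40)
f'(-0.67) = 0.00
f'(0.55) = -0.00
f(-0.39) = -0.07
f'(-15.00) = 0.00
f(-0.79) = -0.07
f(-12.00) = -0.07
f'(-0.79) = 0.00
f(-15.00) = -0.07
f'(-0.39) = 0.00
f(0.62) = -0.07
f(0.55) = -0.07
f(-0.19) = -0.07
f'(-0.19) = 0.00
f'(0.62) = -0.00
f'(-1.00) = 0.00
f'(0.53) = -0.00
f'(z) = (2*sin(z)*cos(z) - 13*sin(z))*(cos(z) - 3)/(cos(z)^2 - 13*cos(z) + 40)^2 - sin(z)/(cos(z)^2 - 13*cos(z) + 40) = (cos(z)^2 - 6*cos(z) - 1)*sin(z)/(cos(z)^2 - 13*cos(z) + 40)^2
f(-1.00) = -0.07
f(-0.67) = -0.07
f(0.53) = -0.07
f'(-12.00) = 0.00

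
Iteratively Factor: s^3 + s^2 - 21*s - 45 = (s + 3)*(s^2 - 2*s - 15) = (s + 3)^2*(s - 5)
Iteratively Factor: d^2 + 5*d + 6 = (d + 2)*(d + 3)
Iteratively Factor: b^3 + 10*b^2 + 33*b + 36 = (b + 3)*(b^2 + 7*b + 12) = (b + 3)*(b + 4)*(b + 3)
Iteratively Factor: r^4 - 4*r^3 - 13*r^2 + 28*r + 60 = (r + 2)*(r^3 - 6*r^2 - r + 30) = (r - 5)*(r + 2)*(r^2 - r - 6) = (r - 5)*(r - 3)*(r + 2)*(r + 2)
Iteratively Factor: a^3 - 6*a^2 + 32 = (a - 4)*(a^2 - 2*a - 8) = (a - 4)*(a + 2)*(a - 4)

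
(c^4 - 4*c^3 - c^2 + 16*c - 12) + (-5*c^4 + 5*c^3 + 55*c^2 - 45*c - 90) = -4*c^4 + c^3 + 54*c^2 - 29*c - 102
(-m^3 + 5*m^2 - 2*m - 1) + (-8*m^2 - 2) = -m^3 - 3*m^2 - 2*m - 3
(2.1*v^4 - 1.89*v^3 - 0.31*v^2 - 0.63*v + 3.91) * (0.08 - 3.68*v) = -7.728*v^5 + 7.1232*v^4 + 0.9896*v^3 + 2.2936*v^2 - 14.4392*v + 0.3128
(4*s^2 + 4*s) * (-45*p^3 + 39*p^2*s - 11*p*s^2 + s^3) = -180*p^3*s^2 - 180*p^3*s + 156*p^2*s^3 + 156*p^2*s^2 - 44*p*s^4 - 44*p*s^3 + 4*s^5 + 4*s^4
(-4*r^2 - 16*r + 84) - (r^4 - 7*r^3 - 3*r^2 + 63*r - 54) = -r^4 + 7*r^3 - r^2 - 79*r + 138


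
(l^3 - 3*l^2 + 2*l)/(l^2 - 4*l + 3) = l*(l - 2)/(l - 3)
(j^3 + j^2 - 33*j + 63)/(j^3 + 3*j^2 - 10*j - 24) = (j^2 + 4*j - 21)/(j^2 + 6*j + 8)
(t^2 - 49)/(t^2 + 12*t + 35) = (t - 7)/(t + 5)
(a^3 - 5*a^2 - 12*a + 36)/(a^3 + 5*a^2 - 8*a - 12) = (a^2 - 3*a - 18)/(a^2 + 7*a + 6)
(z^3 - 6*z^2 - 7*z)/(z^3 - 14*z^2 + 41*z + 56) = z/(z - 8)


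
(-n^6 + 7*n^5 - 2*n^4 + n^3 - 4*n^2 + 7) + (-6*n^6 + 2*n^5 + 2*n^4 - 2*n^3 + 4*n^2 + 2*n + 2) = -7*n^6 + 9*n^5 - n^3 + 2*n + 9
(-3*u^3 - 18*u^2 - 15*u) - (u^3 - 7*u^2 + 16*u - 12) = -4*u^3 - 11*u^2 - 31*u + 12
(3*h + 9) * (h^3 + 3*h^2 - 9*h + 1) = 3*h^4 + 18*h^3 - 78*h + 9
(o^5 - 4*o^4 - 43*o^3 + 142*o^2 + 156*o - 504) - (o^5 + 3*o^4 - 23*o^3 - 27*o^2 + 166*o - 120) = -7*o^4 - 20*o^3 + 169*o^2 - 10*o - 384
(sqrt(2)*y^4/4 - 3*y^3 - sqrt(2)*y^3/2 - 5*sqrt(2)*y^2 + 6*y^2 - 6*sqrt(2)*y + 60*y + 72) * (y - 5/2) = sqrt(2)*y^5/4 - 3*y^4 - 9*sqrt(2)*y^4/8 - 15*sqrt(2)*y^3/4 + 27*y^3/2 + 13*sqrt(2)*y^2/2 + 45*y^2 - 78*y + 15*sqrt(2)*y - 180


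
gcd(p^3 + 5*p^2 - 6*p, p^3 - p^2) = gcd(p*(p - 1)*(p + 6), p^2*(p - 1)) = p^2 - p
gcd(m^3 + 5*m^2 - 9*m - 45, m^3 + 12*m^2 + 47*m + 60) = m^2 + 8*m + 15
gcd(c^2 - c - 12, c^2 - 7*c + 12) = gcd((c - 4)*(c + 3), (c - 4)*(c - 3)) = c - 4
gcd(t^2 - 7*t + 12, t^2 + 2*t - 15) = t - 3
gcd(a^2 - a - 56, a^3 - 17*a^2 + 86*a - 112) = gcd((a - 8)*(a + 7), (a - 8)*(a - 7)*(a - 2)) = a - 8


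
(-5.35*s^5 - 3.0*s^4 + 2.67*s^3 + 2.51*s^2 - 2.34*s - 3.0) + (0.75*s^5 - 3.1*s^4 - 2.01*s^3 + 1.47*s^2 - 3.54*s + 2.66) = -4.6*s^5 - 6.1*s^4 + 0.66*s^3 + 3.98*s^2 - 5.88*s - 0.34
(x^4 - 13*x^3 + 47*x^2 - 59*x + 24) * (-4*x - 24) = -4*x^5 + 28*x^4 + 124*x^3 - 892*x^2 + 1320*x - 576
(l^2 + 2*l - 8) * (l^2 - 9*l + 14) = l^4 - 7*l^3 - 12*l^2 + 100*l - 112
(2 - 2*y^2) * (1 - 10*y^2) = 20*y^4 - 22*y^2 + 2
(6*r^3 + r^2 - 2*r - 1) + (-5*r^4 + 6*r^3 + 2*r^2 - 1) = -5*r^4 + 12*r^3 + 3*r^2 - 2*r - 2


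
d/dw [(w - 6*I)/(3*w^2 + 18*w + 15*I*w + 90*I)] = (-w^2 + 12*I*w - 30 + 66*I)/(3*w^4 + w^3*(36 + 30*I) + w^2*(33 + 360*I) + w*(-900 + 1080*I) - 2700)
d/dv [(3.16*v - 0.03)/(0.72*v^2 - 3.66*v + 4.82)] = (-2.2752*v^2 + 0.0432000000000006*v + 15.1214)/(0.5184*v^4 - 5.2704*v^3 + 20.3364*v^2 - 35.2824*v + 23.2324)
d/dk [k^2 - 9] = 2*k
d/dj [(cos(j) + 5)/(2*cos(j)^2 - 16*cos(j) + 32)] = (cos(j) + 14)*sin(j)/(2*(cos(j) - 4)^3)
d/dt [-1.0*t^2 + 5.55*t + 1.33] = 5.55 - 2.0*t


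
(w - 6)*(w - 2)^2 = w^3 - 10*w^2 + 28*w - 24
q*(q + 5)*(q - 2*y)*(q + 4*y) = q^4 + 2*q^3*y + 5*q^3 - 8*q^2*y^2 + 10*q^2*y - 40*q*y^2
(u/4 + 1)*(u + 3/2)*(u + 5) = u^3/4 + 21*u^2/8 + 67*u/8 + 15/2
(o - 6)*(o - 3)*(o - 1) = o^3 - 10*o^2 + 27*o - 18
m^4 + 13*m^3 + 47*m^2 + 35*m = m*(m + 1)*(m + 5)*(m + 7)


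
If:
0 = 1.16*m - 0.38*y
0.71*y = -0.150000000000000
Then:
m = -0.07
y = -0.21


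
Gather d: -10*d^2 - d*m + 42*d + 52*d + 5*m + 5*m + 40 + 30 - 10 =-10*d^2 + d*(94 - m) + 10*m + 60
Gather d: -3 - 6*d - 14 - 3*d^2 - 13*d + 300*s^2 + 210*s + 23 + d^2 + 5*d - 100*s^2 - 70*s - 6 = -2*d^2 - 14*d + 200*s^2 + 140*s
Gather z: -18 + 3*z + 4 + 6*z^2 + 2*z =6*z^2 + 5*z - 14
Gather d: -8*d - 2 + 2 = -8*d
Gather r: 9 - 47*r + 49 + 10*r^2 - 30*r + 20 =10*r^2 - 77*r + 78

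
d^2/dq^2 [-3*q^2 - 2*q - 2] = -6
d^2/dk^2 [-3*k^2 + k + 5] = -6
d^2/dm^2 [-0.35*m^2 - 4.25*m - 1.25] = -0.700000000000000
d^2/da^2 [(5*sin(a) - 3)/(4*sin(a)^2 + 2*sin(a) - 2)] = (-10*sin(a)^4 + 39*sin(a)^3 - 40*sin(a)^2 + 15*sin(a) - 4)/((sin(a) + 1)^2*(2*sin(a) - 1)^3)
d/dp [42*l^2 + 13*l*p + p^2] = 13*l + 2*p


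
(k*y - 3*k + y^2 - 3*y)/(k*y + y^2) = (y - 3)/y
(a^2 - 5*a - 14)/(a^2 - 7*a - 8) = (-a^2 + 5*a + 14)/(-a^2 + 7*a + 8)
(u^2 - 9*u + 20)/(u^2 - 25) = (u - 4)/(u + 5)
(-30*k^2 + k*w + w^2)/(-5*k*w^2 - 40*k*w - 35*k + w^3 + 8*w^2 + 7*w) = (6*k + w)/(w^2 + 8*w + 7)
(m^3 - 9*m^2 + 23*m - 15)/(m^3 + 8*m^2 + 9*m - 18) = (m^2 - 8*m + 15)/(m^2 + 9*m + 18)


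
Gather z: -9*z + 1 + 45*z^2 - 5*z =45*z^2 - 14*z + 1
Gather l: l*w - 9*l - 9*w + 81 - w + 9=l*(w - 9) - 10*w + 90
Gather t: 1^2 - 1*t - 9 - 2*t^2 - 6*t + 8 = -2*t^2 - 7*t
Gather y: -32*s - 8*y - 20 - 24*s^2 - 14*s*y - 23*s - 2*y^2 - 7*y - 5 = -24*s^2 - 55*s - 2*y^2 + y*(-14*s - 15) - 25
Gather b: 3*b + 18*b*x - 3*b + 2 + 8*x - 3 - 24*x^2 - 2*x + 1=18*b*x - 24*x^2 + 6*x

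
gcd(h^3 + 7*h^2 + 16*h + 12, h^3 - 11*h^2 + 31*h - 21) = 1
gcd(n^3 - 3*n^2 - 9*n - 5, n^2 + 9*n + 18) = 1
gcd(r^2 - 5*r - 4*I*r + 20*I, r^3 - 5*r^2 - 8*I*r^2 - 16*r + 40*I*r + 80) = r^2 + r*(-5 - 4*I) + 20*I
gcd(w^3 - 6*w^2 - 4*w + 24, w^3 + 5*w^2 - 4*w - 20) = w^2 - 4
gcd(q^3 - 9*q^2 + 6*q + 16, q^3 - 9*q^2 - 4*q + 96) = q - 8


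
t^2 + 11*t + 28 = (t + 4)*(t + 7)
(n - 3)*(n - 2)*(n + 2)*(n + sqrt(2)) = n^4 - 3*n^3 + sqrt(2)*n^3 - 3*sqrt(2)*n^2 - 4*n^2 - 4*sqrt(2)*n + 12*n + 12*sqrt(2)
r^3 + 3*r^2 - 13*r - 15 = (r - 3)*(r + 1)*(r + 5)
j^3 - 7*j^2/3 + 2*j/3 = j*(j - 2)*(j - 1/3)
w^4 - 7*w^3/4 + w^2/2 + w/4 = w*(w - 1)^2*(w + 1/4)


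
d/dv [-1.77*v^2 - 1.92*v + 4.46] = -3.54*v - 1.92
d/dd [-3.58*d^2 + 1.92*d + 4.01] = 1.92 - 7.16*d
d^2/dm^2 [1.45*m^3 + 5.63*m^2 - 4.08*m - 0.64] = 8.7*m + 11.26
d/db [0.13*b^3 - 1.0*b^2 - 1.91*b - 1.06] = 0.39*b^2 - 2.0*b - 1.91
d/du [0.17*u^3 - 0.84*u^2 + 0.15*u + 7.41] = 0.51*u^2 - 1.68*u + 0.15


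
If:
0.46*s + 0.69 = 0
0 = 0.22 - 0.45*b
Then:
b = 0.49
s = -1.50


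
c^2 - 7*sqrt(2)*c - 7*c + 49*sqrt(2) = (c - 7)*(c - 7*sqrt(2))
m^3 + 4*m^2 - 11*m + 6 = (m - 1)^2*(m + 6)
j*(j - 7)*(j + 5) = j^3 - 2*j^2 - 35*j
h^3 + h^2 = h^2*(h + 1)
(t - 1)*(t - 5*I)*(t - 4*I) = t^3 - t^2 - 9*I*t^2 - 20*t + 9*I*t + 20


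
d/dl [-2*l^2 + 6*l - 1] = 6 - 4*l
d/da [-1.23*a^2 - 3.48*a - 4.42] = -2.46*a - 3.48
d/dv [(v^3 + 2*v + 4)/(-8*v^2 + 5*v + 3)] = (-8*v^4 + 10*v^3 + 25*v^2 + 64*v - 14)/(64*v^4 - 80*v^3 - 23*v^2 + 30*v + 9)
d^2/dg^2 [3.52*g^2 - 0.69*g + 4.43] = 7.04000000000000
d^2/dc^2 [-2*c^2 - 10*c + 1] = -4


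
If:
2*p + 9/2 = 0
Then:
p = -9/4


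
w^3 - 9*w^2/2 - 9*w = w*(w - 6)*(w + 3/2)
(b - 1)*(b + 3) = b^2 + 2*b - 3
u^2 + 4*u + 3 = (u + 1)*(u + 3)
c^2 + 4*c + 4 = (c + 2)^2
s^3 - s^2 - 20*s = s*(s - 5)*(s + 4)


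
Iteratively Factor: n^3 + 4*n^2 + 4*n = (n + 2)*(n^2 + 2*n) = (n + 2)^2*(n)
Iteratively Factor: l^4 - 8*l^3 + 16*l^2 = (l)*(l^3 - 8*l^2 + 16*l) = l^2*(l^2 - 8*l + 16) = l^2*(l - 4)*(l - 4)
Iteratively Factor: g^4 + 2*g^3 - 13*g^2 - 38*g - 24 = (g + 2)*(g^3 - 13*g - 12) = (g + 1)*(g + 2)*(g^2 - g - 12) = (g + 1)*(g + 2)*(g + 3)*(g - 4)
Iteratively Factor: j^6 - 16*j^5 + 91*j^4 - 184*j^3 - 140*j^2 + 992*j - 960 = (j + 2)*(j^5 - 18*j^4 + 127*j^3 - 438*j^2 + 736*j - 480) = (j - 4)*(j + 2)*(j^4 - 14*j^3 + 71*j^2 - 154*j + 120) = (j - 5)*(j - 4)*(j + 2)*(j^3 - 9*j^2 + 26*j - 24) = (j - 5)*(j - 4)^2*(j + 2)*(j^2 - 5*j + 6) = (j - 5)*(j - 4)^2*(j - 2)*(j + 2)*(j - 3)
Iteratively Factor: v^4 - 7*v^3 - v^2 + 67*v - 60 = (v - 1)*(v^3 - 6*v^2 - 7*v + 60) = (v - 1)*(v + 3)*(v^2 - 9*v + 20) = (v - 4)*(v - 1)*(v + 3)*(v - 5)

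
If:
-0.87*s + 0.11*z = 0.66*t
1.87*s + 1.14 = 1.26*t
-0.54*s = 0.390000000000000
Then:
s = -0.72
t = -0.17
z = -6.71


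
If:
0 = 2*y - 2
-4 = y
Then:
No Solution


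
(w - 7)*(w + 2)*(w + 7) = w^3 + 2*w^2 - 49*w - 98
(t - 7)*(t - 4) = t^2 - 11*t + 28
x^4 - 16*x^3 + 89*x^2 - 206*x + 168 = (x - 7)*(x - 4)*(x - 3)*(x - 2)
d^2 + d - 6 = (d - 2)*(d + 3)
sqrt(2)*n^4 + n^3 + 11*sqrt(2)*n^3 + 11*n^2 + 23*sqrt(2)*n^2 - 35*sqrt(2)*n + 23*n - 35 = (n - 1)*(n + 5)*(n + 7)*(sqrt(2)*n + 1)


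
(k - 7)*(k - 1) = k^2 - 8*k + 7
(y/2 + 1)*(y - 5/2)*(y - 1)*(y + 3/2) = y^4/2 - 27*y^2/8 - 7*y/8 + 15/4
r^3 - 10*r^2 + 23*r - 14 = (r - 7)*(r - 2)*(r - 1)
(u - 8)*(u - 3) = u^2 - 11*u + 24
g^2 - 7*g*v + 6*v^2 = (g - 6*v)*(g - v)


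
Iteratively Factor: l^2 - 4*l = (l - 4)*(l)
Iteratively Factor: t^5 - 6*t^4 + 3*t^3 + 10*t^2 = (t - 5)*(t^4 - t^3 - 2*t^2) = t*(t - 5)*(t^3 - t^2 - 2*t) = t*(t - 5)*(t + 1)*(t^2 - 2*t) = t^2*(t - 5)*(t + 1)*(t - 2)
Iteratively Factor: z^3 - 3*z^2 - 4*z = (z)*(z^2 - 3*z - 4) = z*(z + 1)*(z - 4)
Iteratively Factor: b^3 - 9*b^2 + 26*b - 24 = (b - 4)*(b^2 - 5*b + 6) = (b - 4)*(b - 3)*(b - 2)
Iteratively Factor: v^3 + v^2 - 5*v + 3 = (v + 3)*(v^2 - 2*v + 1) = (v - 1)*(v + 3)*(v - 1)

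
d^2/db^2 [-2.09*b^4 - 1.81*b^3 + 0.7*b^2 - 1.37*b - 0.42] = -25.08*b^2 - 10.86*b + 1.4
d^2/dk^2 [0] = 0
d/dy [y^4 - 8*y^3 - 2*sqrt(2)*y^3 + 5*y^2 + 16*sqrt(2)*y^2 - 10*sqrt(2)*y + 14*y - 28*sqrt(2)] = 4*y^3 - 24*y^2 - 6*sqrt(2)*y^2 + 10*y + 32*sqrt(2)*y - 10*sqrt(2) + 14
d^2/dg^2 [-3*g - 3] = 0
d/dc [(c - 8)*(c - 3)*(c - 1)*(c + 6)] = 4*c^3 - 18*c^2 - 74*c + 186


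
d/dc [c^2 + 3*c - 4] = 2*c + 3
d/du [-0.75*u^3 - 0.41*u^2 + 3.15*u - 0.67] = -2.25*u^2 - 0.82*u + 3.15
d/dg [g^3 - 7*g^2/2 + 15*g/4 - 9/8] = 3*g^2 - 7*g + 15/4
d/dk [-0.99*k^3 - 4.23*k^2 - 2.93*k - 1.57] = -2.97*k^2 - 8.46*k - 2.93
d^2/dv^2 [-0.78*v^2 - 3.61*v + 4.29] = -1.56000000000000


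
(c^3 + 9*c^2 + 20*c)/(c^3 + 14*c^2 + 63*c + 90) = c*(c + 4)/(c^2 + 9*c + 18)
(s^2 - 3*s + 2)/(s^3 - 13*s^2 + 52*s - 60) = (s - 1)/(s^2 - 11*s + 30)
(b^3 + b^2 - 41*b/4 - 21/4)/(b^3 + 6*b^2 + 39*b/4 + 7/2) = (b - 3)/(b + 2)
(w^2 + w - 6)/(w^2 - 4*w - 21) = (w - 2)/(w - 7)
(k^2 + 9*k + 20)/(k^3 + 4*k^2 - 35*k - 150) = (k + 4)/(k^2 - k - 30)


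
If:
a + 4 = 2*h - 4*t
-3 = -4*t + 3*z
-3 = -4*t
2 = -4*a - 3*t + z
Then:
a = -17/16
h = 95/32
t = 3/4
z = 0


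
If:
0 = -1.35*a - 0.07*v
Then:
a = -0.0518518518518519*v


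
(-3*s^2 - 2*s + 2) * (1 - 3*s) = 9*s^3 + 3*s^2 - 8*s + 2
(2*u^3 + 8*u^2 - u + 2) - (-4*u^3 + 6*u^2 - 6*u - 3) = 6*u^3 + 2*u^2 + 5*u + 5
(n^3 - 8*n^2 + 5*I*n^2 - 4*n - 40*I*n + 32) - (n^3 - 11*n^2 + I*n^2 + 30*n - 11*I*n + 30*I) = 3*n^2 + 4*I*n^2 - 34*n - 29*I*n + 32 - 30*I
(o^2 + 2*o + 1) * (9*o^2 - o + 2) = 9*o^4 + 17*o^3 + 9*o^2 + 3*o + 2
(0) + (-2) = -2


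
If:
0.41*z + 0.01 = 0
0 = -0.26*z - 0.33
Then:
No Solution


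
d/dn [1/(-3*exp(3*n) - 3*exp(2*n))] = (exp(n) + 2/3)*exp(-2*n)/(exp(n) + 1)^2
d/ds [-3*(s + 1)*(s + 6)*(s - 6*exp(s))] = 18*s^2*exp(s) - 9*s^2 + 162*s*exp(s) - 42*s + 234*exp(s) - 18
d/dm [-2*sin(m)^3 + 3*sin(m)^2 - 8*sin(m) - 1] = 2*(-3*sin(m)^2 + 3*sin(m) - 4)*cos(m)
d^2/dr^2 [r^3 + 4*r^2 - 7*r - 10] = 6*r + 8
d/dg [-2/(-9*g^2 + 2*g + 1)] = 4*(1 - 9*g)/(-9*g^2 + 2*g + 1)^2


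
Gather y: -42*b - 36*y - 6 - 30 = -42*b - 36*y - 36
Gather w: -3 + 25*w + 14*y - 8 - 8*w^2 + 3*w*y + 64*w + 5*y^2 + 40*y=-8*w^2 + w*(3*y + 89) + 5*y^2 + 54*y - 11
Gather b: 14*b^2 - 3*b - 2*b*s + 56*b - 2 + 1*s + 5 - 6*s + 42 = 14*b^2 + b*(53 - 2*s) - 5*s + 45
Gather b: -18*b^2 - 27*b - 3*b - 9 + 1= -18*b^2 - 30*b - 8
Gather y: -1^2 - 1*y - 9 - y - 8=-2*y - 18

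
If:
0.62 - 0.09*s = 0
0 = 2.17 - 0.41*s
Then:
No Solution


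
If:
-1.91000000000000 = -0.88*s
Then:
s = 2.17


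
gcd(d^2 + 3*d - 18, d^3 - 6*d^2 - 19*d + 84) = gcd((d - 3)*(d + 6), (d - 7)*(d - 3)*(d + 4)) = d - 3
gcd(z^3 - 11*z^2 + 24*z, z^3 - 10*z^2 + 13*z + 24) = z^2 - 11*z + 24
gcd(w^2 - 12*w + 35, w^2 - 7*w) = w - 7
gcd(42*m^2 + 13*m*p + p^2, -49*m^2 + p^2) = 7*m + p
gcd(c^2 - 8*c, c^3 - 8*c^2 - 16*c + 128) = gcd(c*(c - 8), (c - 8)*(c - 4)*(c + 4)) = c - 8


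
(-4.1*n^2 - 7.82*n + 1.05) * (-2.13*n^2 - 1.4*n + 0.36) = 8.733*n^4 + 22.3966*n^3 + 7.2355*n^2 - 4.2852*n + 0.378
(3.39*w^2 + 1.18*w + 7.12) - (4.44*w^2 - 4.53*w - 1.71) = -1.05*w^2 + 5.71*w + 8.83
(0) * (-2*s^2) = 0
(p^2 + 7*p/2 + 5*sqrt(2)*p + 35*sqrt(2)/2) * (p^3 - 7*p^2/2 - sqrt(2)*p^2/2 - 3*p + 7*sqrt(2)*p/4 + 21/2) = p^5 + 9*sqrt(2)*p^4/2 - 81*p^3/4 - 561*sqrt(2)*p^2/8 + 98*p + 735*sqrt(2)/4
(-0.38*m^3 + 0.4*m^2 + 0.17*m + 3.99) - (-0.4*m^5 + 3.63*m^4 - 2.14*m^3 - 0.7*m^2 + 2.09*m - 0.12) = 0.4*m^5 - 3.63*m^4 + 1.76*m^3 + 1.1*m^2 - 1.92*m + 4.11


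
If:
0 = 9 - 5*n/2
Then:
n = 18/5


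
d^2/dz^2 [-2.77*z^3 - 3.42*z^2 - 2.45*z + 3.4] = -16.62*z - 6.84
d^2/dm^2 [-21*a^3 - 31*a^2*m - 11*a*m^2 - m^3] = -22*a - 6*m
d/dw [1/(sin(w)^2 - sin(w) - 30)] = (1 - 2*sin(w))*cos(w)/(sin(w) + cos(w)^2 + 29)^2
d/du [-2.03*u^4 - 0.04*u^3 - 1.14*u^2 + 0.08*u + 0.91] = -8.12*u^3 - 0.12*u^2 - 2.28*u + 0.08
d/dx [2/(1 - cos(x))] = -2*sin(x)/(cos(x) - 1)^2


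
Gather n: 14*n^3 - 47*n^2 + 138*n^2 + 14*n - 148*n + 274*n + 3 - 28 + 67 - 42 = 14*n^3 + 91*n^2 + 140*n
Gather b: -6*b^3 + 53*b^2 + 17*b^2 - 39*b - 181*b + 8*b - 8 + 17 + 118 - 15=-6*b^3 + 70*b^2 - 212*b + 112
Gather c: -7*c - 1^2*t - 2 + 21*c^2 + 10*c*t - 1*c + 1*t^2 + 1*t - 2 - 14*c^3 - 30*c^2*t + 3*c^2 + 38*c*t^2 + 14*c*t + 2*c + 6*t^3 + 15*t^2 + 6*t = -14*c^3 + c^2*(24 - 30*t) + c*(38*t^2 + 24*t - 6) + 6*t^3 + 16*t^2 + 6*t - 4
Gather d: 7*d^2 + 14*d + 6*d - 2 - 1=7*d^2 + 20*d - 3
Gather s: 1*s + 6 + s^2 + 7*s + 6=s^2 + 8*s + 12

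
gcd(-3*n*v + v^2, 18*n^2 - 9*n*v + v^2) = -3*n + v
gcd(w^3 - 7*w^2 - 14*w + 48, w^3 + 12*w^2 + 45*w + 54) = w + 3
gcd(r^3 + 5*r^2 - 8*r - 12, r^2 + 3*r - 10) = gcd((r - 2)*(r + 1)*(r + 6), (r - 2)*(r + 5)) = r - 2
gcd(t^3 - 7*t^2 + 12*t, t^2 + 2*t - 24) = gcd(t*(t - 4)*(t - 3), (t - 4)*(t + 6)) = t - 4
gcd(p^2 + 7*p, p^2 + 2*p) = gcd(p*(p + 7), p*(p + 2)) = p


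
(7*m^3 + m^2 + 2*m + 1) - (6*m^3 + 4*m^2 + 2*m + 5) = m^3 - 3*m^2 - 4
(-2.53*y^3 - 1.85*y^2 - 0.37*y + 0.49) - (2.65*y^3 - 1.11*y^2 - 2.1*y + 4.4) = -5.18*y^3 - 0.74*y^2 + 1.73*y - 3.91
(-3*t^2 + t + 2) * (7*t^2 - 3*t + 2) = -21*t^4 + 16*t^3 + 5*t^2 - 4*t + 4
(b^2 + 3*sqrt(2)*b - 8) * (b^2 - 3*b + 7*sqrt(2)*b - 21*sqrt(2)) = b^4 - 3*b^3 + 10*sqrt(2)*b^3 - 30*sqrt(2)*b^2 + 34*b^2 - 102*b - 56*sqrt(2)*b + 168*sqrt(2)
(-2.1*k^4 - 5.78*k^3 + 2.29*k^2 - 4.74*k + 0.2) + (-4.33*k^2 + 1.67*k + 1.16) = -2.1*k^4 - 5.78*k^3 - 2.04*k^2 - 3.07*k + 1.36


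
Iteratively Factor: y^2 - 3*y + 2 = (y - 1)*(y - 2)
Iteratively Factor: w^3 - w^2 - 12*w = (w + 3)*(w^2 - 4*w) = w*(w + 3)*(w - 4)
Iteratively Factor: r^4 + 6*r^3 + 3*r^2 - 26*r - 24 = (r + 4)*(r^3 + 2*r^2 - 5*r - 6) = (r + 1)*(r + 4)*(r^2 + r - 6) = (r - 2)*(r + 1)*(r + 4)*(r + 3)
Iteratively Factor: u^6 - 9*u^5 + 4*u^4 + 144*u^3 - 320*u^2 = (u - 5)*(u^5 - 4*u^4 - 16*u^3 + 64*u^2) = u*(u - 5)*(u^4 - 4*u^3 - 16*u^2 + 64*u) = u*(u - 5)*(u - 4)*(u^3 - 16*u) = u^2*(u - 5)*(u - 4)*(u^2 - 16) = u^2*(u - 5)*(u - 4)^2*(u + 4)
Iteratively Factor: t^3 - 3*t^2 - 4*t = (t + 1)*(t^2 - 4*t) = t*(t + 1)*(t - 4)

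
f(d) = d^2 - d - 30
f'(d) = 2*d - 1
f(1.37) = -29.49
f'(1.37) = 1.74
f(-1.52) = -26.17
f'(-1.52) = -4.04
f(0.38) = -30.24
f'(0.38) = -0.24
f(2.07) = -27.79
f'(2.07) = 3.14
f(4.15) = -16.93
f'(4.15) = 7.30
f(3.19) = -23.01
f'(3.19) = 5.38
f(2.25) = -27.19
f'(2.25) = 3.50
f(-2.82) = -19.23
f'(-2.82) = -6.64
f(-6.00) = 12.00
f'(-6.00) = -13.00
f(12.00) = 102.00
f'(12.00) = 23.00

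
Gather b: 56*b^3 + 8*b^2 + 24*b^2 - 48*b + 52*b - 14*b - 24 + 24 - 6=56*b^3 + 32*b^2 - 10*b - 6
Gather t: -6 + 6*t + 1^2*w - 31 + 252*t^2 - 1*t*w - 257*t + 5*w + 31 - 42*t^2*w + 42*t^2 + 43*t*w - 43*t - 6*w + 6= t^2*(294 - 42*w) + t*(42*w - 294)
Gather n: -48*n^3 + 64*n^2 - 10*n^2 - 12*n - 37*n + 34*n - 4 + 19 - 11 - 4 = -48*n^3 + 54*n^2 - 15*n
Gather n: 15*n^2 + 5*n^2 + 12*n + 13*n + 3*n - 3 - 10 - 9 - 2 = 20*n^2 + 28*n - 24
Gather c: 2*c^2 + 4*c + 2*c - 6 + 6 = 2*c^2 + 6*c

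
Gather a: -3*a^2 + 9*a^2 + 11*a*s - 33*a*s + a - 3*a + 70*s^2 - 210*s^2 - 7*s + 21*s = 6*a^2 + a*(-22*s - 2) - 140*s^2 + 14*s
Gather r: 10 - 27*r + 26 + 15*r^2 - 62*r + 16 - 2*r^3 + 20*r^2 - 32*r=-2*r^3 + 35*r^2 - 121*r + 52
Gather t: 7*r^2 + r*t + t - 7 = 7*r^2 + t*(r + 1) - 7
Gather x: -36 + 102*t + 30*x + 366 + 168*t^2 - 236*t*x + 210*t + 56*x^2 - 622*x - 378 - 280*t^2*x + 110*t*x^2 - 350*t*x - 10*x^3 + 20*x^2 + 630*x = 168*t^2 + 312*t - 10*x^3 + x^2*(110*t + 76) + x*(-280*t^2 - 586*t + 38) - 48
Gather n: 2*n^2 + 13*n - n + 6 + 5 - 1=2*n^2 + 12*n + 10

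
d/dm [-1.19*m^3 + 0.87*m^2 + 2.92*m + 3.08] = -3.57*m^2 + 1.74*m + 2.92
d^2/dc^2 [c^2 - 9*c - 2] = 2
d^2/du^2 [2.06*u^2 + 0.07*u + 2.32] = 4.12000000000000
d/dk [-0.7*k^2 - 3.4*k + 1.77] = -1.4*k - 3.4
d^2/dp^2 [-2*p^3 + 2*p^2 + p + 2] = 4 - 12*p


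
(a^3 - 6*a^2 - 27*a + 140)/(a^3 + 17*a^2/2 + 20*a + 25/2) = 2*(a^2 - 11*a + 28)/(2*a^2 + 7*a + 5)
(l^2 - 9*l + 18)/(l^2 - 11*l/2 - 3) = 2*(l - 3)/(2*l + 1)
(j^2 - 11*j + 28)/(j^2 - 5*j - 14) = (j - 4)/(j + 2)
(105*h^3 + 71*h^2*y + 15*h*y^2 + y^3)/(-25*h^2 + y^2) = (21*h^2 + 10*h*y + y^2)/(-5*h + y)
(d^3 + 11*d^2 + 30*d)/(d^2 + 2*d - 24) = d*(d + 5)/(d - 4)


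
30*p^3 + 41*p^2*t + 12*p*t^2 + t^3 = (p + t)*(5*p + t)*(6*p + t)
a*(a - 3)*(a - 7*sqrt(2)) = a^3 - 7*sqrt(2)*a^2 - 3*a^2 + 21*sqrt(2)*a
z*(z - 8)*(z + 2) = z^3 - 6*z^2 - 16*z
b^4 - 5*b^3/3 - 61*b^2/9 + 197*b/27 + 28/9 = (b - 3)*(b - 4/3)*(b + 1/3)*(b + 7/3)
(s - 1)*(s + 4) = s^2 + 3*s - 4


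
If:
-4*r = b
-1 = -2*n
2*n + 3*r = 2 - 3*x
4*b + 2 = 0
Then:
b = -1/2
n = 1/2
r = 1/8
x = 5/24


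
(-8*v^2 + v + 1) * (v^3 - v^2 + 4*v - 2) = -8*v^5 + 9*v^4 - 32*v^3 + 19*v^2 + 2*v - 2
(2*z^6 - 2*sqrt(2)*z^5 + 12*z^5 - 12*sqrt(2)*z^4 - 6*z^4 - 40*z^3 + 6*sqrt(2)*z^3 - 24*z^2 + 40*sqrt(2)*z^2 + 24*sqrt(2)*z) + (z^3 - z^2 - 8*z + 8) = 2*z^6 - 2*sqrt(2)*z^5 + 12*z^5 - 12*sqrt(2)*z^4 - 6*z^4 - 39*z^3 + 6*sqrt(2)*z^3 - 25*z^2 + 40*sqrt(2)*z^2 - 8*z + 24*sqrt(2)*z + 8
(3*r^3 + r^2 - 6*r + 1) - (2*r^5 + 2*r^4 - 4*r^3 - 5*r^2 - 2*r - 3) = -2*r^5 - 2*r^4 + 7*r^3 + 6*r^2 - 4*r + 4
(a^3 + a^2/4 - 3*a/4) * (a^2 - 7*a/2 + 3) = a^5 - 13*a^4/4 + 11*a^3/8 + 27*a^2/8 - 9*a/4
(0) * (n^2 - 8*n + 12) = 0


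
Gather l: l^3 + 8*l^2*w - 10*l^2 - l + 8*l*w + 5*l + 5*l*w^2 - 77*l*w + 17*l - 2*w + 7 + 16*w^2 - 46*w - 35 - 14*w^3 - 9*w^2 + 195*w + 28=l^3 + l^2*(8*w - 10) + l*(5*w^2 - 69*w + 21) - 14*w^3 + 7*w^2 + 147*w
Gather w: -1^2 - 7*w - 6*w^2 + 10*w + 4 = -6*w^2 + 3*w + 3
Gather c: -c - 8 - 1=-c - 9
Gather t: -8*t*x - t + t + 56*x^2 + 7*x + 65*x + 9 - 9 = -8*t*x + 56*x^2 + 72*x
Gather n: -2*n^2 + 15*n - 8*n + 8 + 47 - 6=-2*n^2 + 7*n + 49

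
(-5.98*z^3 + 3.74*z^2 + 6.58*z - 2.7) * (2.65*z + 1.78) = -15.847*z^4 - 0.733400000000001*z^3 + 24.0942*z^2 + 4.5574*z - 4.806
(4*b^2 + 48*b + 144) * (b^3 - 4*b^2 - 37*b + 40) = 4*b^5 + 32*b^4 - 196*b^3 - 2192*b^2 - 3408*b + 5760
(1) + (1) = 2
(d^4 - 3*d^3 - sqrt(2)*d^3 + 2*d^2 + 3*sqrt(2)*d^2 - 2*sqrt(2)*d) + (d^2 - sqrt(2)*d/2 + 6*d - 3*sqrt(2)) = d^4 - 3*d^3 - sqrt(2)*d^3 + 3*d^2 + 3*sqrt(2)*d^2 - 5*sqrt(2)*d/2 + 6*d - 3*sqrt(2)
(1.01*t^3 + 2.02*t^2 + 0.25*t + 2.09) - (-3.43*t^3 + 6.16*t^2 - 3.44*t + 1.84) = 4.44*t^3 - 4.14*t^2 + 3.69*t + 0.25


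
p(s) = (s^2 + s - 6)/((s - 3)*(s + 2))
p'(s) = (2*s + 1)/((s - 3)*(s + 2)) - (s^2 + s - 6)/((s - 3)*(s + 2)^2) - (s^2 + s - 6)/((s - 3)^2*(s + 2)) = 2*(-s^2 - 6)/(s^4 - 2*s^3 - 11*s^2 + 12*s + 36)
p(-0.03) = 1.01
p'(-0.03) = -0.34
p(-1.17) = 1.68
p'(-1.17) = -1.23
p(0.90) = 0.70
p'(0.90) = -0.37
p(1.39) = 0.49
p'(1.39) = -0.53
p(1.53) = 0.41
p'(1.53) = -0.62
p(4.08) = 2.24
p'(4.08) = -1.05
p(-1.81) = 4.96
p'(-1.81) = -22.21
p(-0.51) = 1.20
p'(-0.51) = -0.46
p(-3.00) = 0.00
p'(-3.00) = -0.83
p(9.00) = 1.27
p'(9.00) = -0.04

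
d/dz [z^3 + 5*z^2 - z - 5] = 3*z^2 + 10*z - 1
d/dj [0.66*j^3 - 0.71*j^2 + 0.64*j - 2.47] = 1.98*j^2 - 1.42*j + 0.64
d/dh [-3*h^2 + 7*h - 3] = 7 - 6*h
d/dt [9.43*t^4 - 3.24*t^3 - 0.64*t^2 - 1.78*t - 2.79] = 37.72*t^3 - 9.72*t^2 - 1.28*t - 1.78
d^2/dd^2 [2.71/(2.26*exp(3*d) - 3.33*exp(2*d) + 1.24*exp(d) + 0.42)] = ((-55.1214*exp(2*d) + 36.0972*exp(d) - 3.3604)*(2.26*exp(3*d) - 3.33*exp(2*d) + 1.24*exp(d) + 0.42) + 2.71*(6.78*exp(2*d) - 6.66*exp(d) + 1.24)*(13.56*exp(2*d) - 13.32*exp(d) + 2.48)*exp(d))*exp(d)/(2.26*exp(3*d) - 3.33*exp(2*d) + 1.24*exp(d) + 0.42)^3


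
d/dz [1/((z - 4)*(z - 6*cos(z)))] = ((4 - z)*(z - 6*cos(z)) - (z - 4)^2*(6*sin(z) + 1))/((z - 4)^3*(z - 6*cos(z))^2)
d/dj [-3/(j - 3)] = 3/(j - 3)^2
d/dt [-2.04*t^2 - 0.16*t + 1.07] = -4.08*t - 0.16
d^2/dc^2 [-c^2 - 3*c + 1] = -2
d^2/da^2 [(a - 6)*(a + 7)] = 2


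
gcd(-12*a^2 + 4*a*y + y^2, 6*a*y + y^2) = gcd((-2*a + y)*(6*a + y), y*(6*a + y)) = 6*a + y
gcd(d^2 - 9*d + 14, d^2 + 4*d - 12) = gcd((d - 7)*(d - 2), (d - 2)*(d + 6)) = d - 2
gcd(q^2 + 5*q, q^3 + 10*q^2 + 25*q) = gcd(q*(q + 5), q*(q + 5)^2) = q^2 + 5*q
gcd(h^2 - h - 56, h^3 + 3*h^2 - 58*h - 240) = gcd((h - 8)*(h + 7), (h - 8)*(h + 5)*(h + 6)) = h - 8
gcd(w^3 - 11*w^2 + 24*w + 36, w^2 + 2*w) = 1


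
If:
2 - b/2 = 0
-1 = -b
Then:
No Solution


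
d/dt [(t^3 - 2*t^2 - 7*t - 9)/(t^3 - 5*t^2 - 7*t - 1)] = (-3*t^4 + 3*t^2 - 86*t - 56)/(t^6 - 10*t^5 + 11*t^4 + 68*t^3 + 59*t^2 + 14*t + 1)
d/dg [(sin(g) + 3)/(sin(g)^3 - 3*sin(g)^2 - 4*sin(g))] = 2*(-sin(g)^3 - 3*sin(g)^2 + 9*sin(g) + 6)*cos(g)/((sin(g) - 4)^2*(sin(g) + 1)^2*sin(g)^2)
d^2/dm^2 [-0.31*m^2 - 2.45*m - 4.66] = -0.620000000000000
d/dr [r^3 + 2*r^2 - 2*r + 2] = 3*r^2 + 4*r - 2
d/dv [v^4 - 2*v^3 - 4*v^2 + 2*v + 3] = 4*v^3 - 6*v^2 - 8*v + 2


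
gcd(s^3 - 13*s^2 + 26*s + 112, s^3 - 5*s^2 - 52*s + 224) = s - 8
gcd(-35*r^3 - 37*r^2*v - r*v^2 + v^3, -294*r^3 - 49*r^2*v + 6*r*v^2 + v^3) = 7*r - v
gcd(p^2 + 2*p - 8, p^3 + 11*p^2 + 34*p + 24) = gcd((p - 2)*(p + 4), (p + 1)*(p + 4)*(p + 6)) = p + 4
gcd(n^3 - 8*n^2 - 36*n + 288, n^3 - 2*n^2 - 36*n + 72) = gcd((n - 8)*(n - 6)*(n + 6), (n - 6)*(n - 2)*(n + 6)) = n^2 - 36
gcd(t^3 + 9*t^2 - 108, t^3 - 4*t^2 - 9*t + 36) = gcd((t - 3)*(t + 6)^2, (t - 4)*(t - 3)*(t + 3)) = t - 3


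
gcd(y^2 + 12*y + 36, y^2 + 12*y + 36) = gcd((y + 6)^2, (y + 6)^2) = y^2 + 12*y + 36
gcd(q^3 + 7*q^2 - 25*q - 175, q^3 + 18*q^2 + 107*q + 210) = q^2 + 12*q + 35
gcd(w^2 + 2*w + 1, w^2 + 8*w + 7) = w + 1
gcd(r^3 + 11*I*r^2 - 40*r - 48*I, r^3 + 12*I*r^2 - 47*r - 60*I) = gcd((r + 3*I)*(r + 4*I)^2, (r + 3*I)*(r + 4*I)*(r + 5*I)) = r^2 + 7*I*r - 12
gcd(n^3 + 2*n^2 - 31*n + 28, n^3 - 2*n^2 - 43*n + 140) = n^2 + 3*n - 28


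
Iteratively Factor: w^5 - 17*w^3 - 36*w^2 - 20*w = (w + 2)*(w^4 - 2*w^3 - 13*w^2 - 10*w) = (w - 5)*(w + 2)*(w^3 + 3*w^2 + 2*w) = (w - 5)*(w + 1)*(w + 2)*(w^2 + 2*w) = (w - 5)*(w + 1)*(w + 2)^2*(w)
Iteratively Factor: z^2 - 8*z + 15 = (z - 5)*(z - 3)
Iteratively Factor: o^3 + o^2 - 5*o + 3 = (o - 1)*(o^2 + 2*o - 3) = (o - 1)^2*(o + 3)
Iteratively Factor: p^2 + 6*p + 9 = (p + 3)*(p + 3)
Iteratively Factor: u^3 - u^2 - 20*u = (u)*(u^2 - u - 20) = u*(u + 4)*(u - 5)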